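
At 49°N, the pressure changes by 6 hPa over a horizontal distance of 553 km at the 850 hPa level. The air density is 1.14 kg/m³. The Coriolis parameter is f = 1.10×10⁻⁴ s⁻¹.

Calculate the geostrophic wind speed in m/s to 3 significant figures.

Pressure gradient: |∂P/∂n| = 600 Pa / 553000 m = 1.08×10⁻³ Pa/m
Geostrophic balance (pressure-gradient force = Coriolis force):
V_g = (1/(fρ)) |∂P/∂n| = 1.08×10⁻³ / (1.10×10⁻⁴ × 1.14) = 8.65 m/s

8.65 m/s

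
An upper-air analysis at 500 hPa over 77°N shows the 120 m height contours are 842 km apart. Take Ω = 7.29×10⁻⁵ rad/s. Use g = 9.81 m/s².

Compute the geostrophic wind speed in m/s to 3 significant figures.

9.84 m/s

Coriolis parameter at 77°N:
f = 2Ω sin φ = 2 × 7.29×10⁻⁵ × sin 77° = 1.42×10⁻⁴ s⁻¹
Height gradient: |∂Z/∂n| = 120 m / 842000 m = 1.43×10⁻⁴
On a pressure surface, geostrophic balance gives V_g = (g/f)|∂Z/∂n|:
V_g = 9.81 × 1.43×10⁻⁴ / 1.42×10⁻⁴ = 9.84 m/s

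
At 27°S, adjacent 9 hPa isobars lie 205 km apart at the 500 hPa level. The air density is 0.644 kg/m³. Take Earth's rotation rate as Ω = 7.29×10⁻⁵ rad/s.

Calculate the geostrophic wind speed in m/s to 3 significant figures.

103 m/s

Coriolis parameter at 27°S:
f = 2Ω sin φ = 2 × 7.29×10⁻⁵ × sin 27° = 6.62×10⁻⁵ s⁻¹
Pressure gradient: |∂P/∂n| = 900 Pa / 205000 m = 4.39×10⁻³ Pa/m
Geostrophic balance (pressure-gradient force = Coriolis force):
V_g = (1/(fρ)) |∂P/∂n| = 4.39×10⁻³ / (6.62×10⁻⁵ × 0.644) = 103 m/s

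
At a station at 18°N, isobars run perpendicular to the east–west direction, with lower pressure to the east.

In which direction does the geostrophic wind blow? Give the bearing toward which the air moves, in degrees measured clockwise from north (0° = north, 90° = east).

180°

The pressure-gradient force points toward the east (bearing 090°).
Geostrophic balance: in the Northern Hemisphere the Coriolis force deflects motion to the right, so the geostrophic wind blows 90° to the right of the pressure-gradient force (low pressure on the left).
Rotating 090° by 90° clockwise gives 180° — the wind blows toward the south.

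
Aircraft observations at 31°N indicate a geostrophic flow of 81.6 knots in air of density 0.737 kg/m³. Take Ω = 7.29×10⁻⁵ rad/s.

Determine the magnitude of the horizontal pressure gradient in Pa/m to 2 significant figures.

2.3×10⁻³ Pa/m

Coriolis parameter at 31°N:
f = 2Ω sin φ = 2 × 7.29×10⁻⁵ × sin 31° = 7.51×10⁻⁵ s⁻¹
Wind speed in SI: 81.6 knots = 42.0 m/s
Geostrophic balance rearranged: |∂P/∂n| = f ρ V_g
|∂P/∂n| = 7.51×10⁻⁵ × 0.737 × 42.0 = 2.32×10⁻³ Pa/m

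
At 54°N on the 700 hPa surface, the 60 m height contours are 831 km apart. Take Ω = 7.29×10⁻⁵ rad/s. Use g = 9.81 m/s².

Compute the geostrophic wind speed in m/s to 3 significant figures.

6.00 m/s

Coriolis parameter at 54°N:
f = 2Ω sin φ = 2 × 7.29×10⁻⁵ × sin 54° = 1.18×10⁻⁴ s⁻¹
Height gradient: |∂Z/∂n| = 60 m / 831000 m = 7.22×10⁻⁵
On a pressure surface, geostrophic balance gives V_g = (g/f)|∂Z/∂n|:
V_g = 9.81 × 7.22×10⁻⁵ / 1.18×10⁻⁴ = 6.00 m/s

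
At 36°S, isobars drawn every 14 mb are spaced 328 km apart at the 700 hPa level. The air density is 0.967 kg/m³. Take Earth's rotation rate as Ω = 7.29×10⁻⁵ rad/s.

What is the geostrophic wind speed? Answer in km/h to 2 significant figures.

Coriolis parameter at 36°S:
f = 2Ω sin φ = 2 × 7.29×10⁻⁵ × sin 36° = 8.57×10⁻⁵ s⁻¹
Pressure gradient: |∂P/∂n| = 1400 Pa / 328000 m = 4.27×10⁻³ Pa/m
Geostrophic balance (pressure-gradient force = Coriolis force):
V_g = (1/(fρ)) |∂P/∂n| = 4.27×10⁻³ / (8.57×10⁻⁵ × 0.967) = 51.5 m/s
Converting: 51.5 m/s × 3.6 = 190 km/h

190 km/h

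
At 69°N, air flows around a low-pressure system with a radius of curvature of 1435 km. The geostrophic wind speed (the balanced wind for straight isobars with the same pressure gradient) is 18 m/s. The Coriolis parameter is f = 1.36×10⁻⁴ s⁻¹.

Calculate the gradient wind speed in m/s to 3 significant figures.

16.6 m/s

Around a low, centrifugal force acts outward with Coriolis, so pressure-gradient force balances both:
(1/ρ)|∂P/∂n| = fV + V²/R  →  V² + fR·V − fR·V_g = 0
With fR = 1.36×10⁻⁴ × 1435×10³ m = 195 m/s:
V = [−fR + √((fR)² + 4 fR V_g)]/2 = [−195 + √(195² + 4×195×18)]/2 = 16.6 m/s
Subgeostrophic (V < V_g = 18 m/s), as expected around a low.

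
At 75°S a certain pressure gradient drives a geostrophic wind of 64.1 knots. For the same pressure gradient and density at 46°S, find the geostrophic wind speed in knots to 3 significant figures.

With the same pressure gradient and density, V_g ∝ 1/f ∝ 1/sin φ.
V₂ = V₁ · sin φ₁ / sin φ₂ = 64.1 × sin 75° / sin 46°
V₂ = 64.1 × 0.9659/0.7193 = 86.1 knots

86.1 knots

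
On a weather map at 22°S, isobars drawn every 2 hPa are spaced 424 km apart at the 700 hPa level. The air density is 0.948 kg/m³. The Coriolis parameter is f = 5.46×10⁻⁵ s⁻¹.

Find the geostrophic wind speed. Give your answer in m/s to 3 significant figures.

Pressure gradient: |∂P/∂n| = 200 Pa / 424000 m = 4.72×10⁻⁴ Pa/m
Geostrophic balance (pressure-gradient force = Coriolis force):
V_g = (1/(fρ)) |∂P/∂n| = 4.72×10⁻⁴ / (5.46×10⁻⁵ × 0.948) = 9.11 m/s

9.11 m/s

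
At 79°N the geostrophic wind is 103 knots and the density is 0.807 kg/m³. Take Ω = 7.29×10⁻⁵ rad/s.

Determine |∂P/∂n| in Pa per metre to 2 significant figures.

6.1×10⁻³ Pa/m

Coriolis parameter at 79°N:
f = 2Ω sin φ = 2 × 7.29×10⁻⁵ × sin 79° = 1.43×10⁻⁴ s⁻¹
Wind speed in SI: 103 knots = 53.0 m/s
Geostrophic balance rearranged: |∂P/∂n| = f ρ V_g
|∂P/∂n| = 1.43×10⁻⁴ × 0.807 × 53.0 = 6.12×10⁻³ Pa/m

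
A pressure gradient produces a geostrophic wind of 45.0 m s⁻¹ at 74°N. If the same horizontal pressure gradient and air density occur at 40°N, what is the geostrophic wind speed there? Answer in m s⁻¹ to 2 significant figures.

With the same pressure gradient and density, V_g ∝ 1/f ∝ 1/sin φ.
V₂ = V₁ · sin φ₁ / sin φ₂ = 45.0 × sin 74° / sin 40°
V₂ = 45.0 × 0.9613/0.6428 = 67 m s⁻¹

67 m s⁻¹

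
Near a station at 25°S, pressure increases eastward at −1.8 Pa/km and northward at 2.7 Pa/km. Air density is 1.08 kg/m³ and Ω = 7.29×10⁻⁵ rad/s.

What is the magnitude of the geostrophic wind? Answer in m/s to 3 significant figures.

48.8 m/s

Coriolis parameter at 25°S:
f = 2Ω sin φ = 2 × 7.29×10⁻⁵ × sin 25° = 6.16×10⁻⁵ s⁻¹
In the Southern Hemisphere f is negative: f = −6.16×10⁻⁵ s⁻¹.
Component geostrophic relations (x east, y north):
u_g = −(1/(fρ)) ∂P/∂y,  v_g = (1/(fρ)) ∂P/∂x
u_g = −(2.7×10⁻³)/(−6.16×10⁻⁵ × 1.08) = 40.6 m/s;  v_g = (−1.8×10⁻³)/(−6.16×10⁻⁵ × 1.08) = 27.0 m/s
|V_g| = √(u_g² + v_g²) = 48.8 m/s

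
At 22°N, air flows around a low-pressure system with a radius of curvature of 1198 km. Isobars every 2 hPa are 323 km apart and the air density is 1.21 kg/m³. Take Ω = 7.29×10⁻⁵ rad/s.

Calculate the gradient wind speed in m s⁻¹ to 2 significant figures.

Coriolis parameter at 22°N:
f = 2Ω sin φ = 2 × 7.29×10⁻⁵ × sin 22° = 5.46×10⁻⁵ s⁻¹
Pressure gradient: |∂P/∂n| = 200 Pa / 323000 m = 6.19×10⁻⁴ Pa/m
Geostrophic speed: V_g = |∂P/∂n|/(fρ) = 6.19×10⁻⁴/(5.46×10⁻⁵ × 1.21) = 9.37 m/s
Around a low, centrifugal force acts outward with Coriolis, so pressure-gradient force balances both:
(1/ρ)|∂P/∂n| = fV + V²/R  →  V² + fR·V − fR·V_g = 0
With fR = 5.46×10⁻⁵ × 1198×10³ m = 65.4 m/s:
V = [−fR + √((fR)² + 4 fR V_g)]/2 = [−65.4 + √(65.4² + 4×65.4×9.37)]/2 = 8.31 m/s
Subgeostrophic (V < V_g = 9.37 m/s), as expected around a low.

8.3 m s⁻¹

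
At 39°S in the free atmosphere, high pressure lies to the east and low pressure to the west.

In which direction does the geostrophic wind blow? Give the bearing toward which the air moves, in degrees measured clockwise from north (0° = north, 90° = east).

180°

The pressure-gradient force points toward the west (bearing 270°).
Geostrophic balance: in the Southern Hemisphere the Coriolis force deflects motion to the left, so the geostrophic wind blows 90° to the left of the pressure-gradient force (low pressure on the right).
Rotating 270° by 90° counterclockwise gives 180° — the wind blows toward the south.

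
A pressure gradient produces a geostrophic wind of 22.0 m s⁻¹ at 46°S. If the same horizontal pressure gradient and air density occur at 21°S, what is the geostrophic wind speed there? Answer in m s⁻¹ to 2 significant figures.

44 m s⁻¹

With the same pressure gradient and density, V_g ∝ 1/f ∝ 1/sin φ.
V₂ = V₁ · sin φ₁ / sin φ₂ = 22.0 × sin 46° / sin 21°
V₂ = 22.0 × 0.7193/0.3584 = 44 m s⁻¹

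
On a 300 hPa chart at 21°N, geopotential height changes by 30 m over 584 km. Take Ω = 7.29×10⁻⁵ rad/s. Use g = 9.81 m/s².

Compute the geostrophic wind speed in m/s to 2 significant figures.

9.6 m/s

Coriolis parameter at 21°N:
f = 2Ω sin φ = 2 × 7.29×10⁻⁵ × sin 21° = 5.23×10⁻⁵ s⁻¹
Height gradient: |∂Z/∂n| = 30 m / 584000 m = 5.14×10⁻⁵
On a pressure surface, geostrophic balance gives V_g = (g/f)|∂Z/∂n|:
V_g = 9.81 × 5.14×10⁻⁵ / 5.23×10⁻⁵ = 9.64 m/s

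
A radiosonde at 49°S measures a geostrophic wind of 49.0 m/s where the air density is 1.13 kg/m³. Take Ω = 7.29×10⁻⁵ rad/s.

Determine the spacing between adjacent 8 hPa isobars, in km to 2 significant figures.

Coriolis parameter at 49°S:
f = 2Ω sin φ = 2 × 7.29×10⁻⁵ × sin 49° = 1.10×10⁻⁴ s⁻¹
Geostrophic balance rearranged: |∂P/∂n| = f ρ V_g
|∂P/∂n| = 1.10×10⁻⁴ × 1.13 × 49.0 = 6.09×10⁻³ Pa/m
Isobar spacing: Δn = ΔP/|∂P/∂n| = 800 Pa / 6.09×10⁻³ Pa/m = 131304 m ≈ 130 km

130 km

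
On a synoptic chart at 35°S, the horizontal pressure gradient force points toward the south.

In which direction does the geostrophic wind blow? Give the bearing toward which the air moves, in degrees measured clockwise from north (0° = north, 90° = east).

The pressure-gradient force points toward the south (bearing 180°).
Geostrophic balance: in the Southern Hemisphere the Coriolis force deflects motion to the left, so the geostrophic wind blows 90° to the left of the pressure-gradient force (low pressure on the right).
Rotating 180° by 90° counterclockwise gives 090° — the wind blows toward the east.

090°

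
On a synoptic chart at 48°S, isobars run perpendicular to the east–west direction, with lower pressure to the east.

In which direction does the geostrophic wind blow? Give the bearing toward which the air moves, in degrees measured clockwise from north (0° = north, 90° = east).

000°

The pressure-gradient force points toward the east (bearing 090°).
Geostrophic balance: in the Southern Hemisphere the Coriolis force deflects motion to the left, so the geostrophic wind blows 90° to the left of the pressure-gradient force (low pressure on the right).
Rotating 090° by 90° counterclockwise gives 000° — the wind blows toward the north.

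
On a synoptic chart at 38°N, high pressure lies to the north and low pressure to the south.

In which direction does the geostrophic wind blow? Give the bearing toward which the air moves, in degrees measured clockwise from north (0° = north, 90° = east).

The pressure-gradient force points toward the south (bearing 180°).
Geostrophic balance: in the Northern Hemisphere the Coriolis force deflects motion to the right, so the geostrophic wind blows 90° to the right of the pressure-gradient force (low pressure on the left).
Rotating 180° by 90° clockwise gives 270° — the wind blows toward the west.

270°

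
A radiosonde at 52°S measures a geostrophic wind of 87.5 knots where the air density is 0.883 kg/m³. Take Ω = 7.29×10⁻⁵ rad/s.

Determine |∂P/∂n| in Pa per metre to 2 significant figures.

4.6×10⁻³ Pa/m

Coriolis parameter at 52°S:
f = 2Ω sin φ = 2 × 7.29×10⁻⁵ × sin 52° = 1.15×10⁻⁴ s⁻¹
Wind speed in SI: 87.5 knots = 45.0 m/s
Geostrophic balance rearranged: |∂P/∂n| = f ρ V_g
|∂P/∂n| = 1.15×10⁻⁴ × 0.883 × 45.0 = 4.57×10⁻³ Pa/m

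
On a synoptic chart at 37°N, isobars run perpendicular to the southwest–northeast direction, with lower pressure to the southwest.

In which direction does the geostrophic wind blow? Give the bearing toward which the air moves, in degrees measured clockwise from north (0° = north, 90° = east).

The pressure-gradient force points toward the southwest (bearing 225°).
Geostrophic balance: in the Northern Hemisphere the Coriolis force deflects motion to the right, so the geostrophic wind blows 90° to the right of the pressure-gradient force (low pressure on the left).
Rotating 225° by 90° clockwise gives 315° — the wind blows toward the northwest.

315°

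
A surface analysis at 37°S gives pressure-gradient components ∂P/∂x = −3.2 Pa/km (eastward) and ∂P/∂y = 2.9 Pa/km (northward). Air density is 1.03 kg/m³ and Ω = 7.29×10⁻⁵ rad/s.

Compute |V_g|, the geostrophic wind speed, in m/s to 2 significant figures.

Coriolis parameter at 37°S:
f = 2Ω sin φ = 2 × 7.29×10⁻⁵ × sin 37° = 8.77×10⁻⁵ s⁻¹
In the Southern Hemisphere f is negative: f = −8.77×10⁻⁵ s⁻¹.
Component geostrophic relations (x east, y north):
u_g = −(1/(fρ)) ∂P/∂y,  v_g = (1/(fρ)) ∂P/∂x
u_g = −(2.9×10⁻³)/(−8.77×10⁻⁵ × 1.03) = 32.1 m/s;  v_g = (−3.2×10⁻³)/(−8.77×10⁻⁵ × 1.03) = 35.4 m/s
|V_g| = √(u_g² + v_g²) = 47.8 m/s

48 m/s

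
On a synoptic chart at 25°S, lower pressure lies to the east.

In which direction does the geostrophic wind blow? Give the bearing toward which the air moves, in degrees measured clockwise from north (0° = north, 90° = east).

The pressure-gradient force points toward the east (bearing 090°).
Geostrophic balance: in the Southern Hemisphere the Coriolis force deflects motion to the left, so the geostrophic wind blows 90° to the left of the pressure-gradient force (low pressure on the right).
Rotating 090° by 90° counterclockwise gives 000° — the wind blows toward the north.

000°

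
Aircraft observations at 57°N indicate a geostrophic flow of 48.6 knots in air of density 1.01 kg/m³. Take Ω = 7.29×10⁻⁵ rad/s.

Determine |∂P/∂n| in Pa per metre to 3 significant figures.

3.09×10⁻³ Pa/m

Coriolis parameter at 57°N:
f = 2Ω sin φ = 2 × 7.29×10⁻⁵ × sin 57° = 1.22×10⁻⁴ s⁻¹
Wind speed in SI: 48.6 knots = 25.0 m/s
Geostrophic balance rearranged: |∂P/∂n| = f ρ V_g
|∂P/∂n| = 1.22×10⁻⁴ × 1.01 × 25.0 = 3.09×10⁻³ Pa/m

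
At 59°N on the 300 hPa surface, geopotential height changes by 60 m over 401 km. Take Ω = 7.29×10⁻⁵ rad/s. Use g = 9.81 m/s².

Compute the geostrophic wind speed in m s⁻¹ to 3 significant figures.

Coriolis parameter at 59°N:
f = 2Ω sin φ = 2 × 7.29×10⁻⁵ × sin 59° = 1.25×10⁻⁴ s⁻¹
Height gradient: |∂Z/∂n| = 60 m / 401000 m = 1.50×10⁻⁴
On a pressure surface, geostrophic balance gives V_g = (g/f)|∂Z/∂n|:
V_g = 9.81 × 1.50×10⁻⁴ / 1.25×10⁻⁴ = 11.7 m/s

11.7 m s⁻¹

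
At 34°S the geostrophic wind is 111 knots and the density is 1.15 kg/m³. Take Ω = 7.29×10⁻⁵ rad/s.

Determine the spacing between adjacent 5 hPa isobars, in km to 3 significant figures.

93.4 km

Coriolis parameter at 34°S:
f = 2Ω sin φ = 2 × 7.29×10⁻⁵ × sin 34° = 8.15×10⁻⁵ s⁻¹
Wind speed in SI: 111 knots = 57.1 m/s
Geostrophic balance rearranged: |∂P/∂n| = f ρ V_g
|∂P/∂n| = 8.15×10⁻⁵ × 1.15 × 57.1 = 5.35×10⁻³ Pa/m
Isobar spacing: Δn = ΔP/|∂P/∂n| = 500 Pa / 5.35×10⁻³ Pa/m = 93388 m ≈ 93.4 km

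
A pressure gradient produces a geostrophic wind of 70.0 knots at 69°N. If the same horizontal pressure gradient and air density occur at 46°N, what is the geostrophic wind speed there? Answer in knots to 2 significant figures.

91 knots

With the same pressure gradient and density, V_g ∝ 1/f ∝ 1/sin φ.
V₂ = V₁ · sin φ₁ / sin φ₂ = 70.0 × sin 69° / sin 46°
V₂ = 70.0 × 0.9336/0.7193 = 91 knots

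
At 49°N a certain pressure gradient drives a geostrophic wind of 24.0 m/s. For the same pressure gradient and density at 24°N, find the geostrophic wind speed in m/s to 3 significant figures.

With the same pressure gradient and density, V_g ∝ 1/f ∝ 1/sin φ.
V₂ = V₁ · sin φ₁ / sin φ₂ = 24.0 × sin 49° / sin 24°
V₂ = 24.0 × 0.7547/0.4067 = 44.5 m/s

44.5 m/s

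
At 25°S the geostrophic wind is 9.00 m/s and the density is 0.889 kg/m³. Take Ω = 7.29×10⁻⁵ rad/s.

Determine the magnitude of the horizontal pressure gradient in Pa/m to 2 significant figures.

Coriolis parameter at 25°S:
f = 2Ω sin φ = 2 × 7.29×10⁻⁵ × sin 25° = 6.16×10⁻⁵ s⁻¹
Geostrophic balance rearranged: |∂P/∂n| = f ρ V_g
|∂P/∂n| = 6.16×10⁻⁵ × 0.889 × 9.00 = 4.93×10⁻⁴ Pa/m

4.9×10⁻⁴ Pa/m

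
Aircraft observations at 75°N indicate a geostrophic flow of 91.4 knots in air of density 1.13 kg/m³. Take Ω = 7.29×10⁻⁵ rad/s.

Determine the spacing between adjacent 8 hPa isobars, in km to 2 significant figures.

Coriolis parameter at 75°N:
f = 2Ω sin φ = 2 × 7.29×10⁻⁵ × sin 75° = 1.41×10⁻⁴ s⁻¹
Wind speed in SI: 91.4 knots = 47.0 m/s
Geostrophic balance rearranged: |∂P/∂n| = f ρ V_g
|∂P/∂n| = 1.41×10⁻⁴ × 1.13 × 47.0 = 7.48×10⁻³ Pa/m
Isobar spacing: Δn = ΔP/|∂P/∂n| = 800 Pa / 7.48×10⁻³ Pa/m = 106912 m ≈ 110 km

110 km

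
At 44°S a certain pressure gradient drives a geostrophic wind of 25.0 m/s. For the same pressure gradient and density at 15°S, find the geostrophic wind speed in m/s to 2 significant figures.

With the same pressure gradient and density, V_g ∝ 1/f ∝ 1/sin φ.
V₂ = V₁ · sin φ₁ / sin φ₂ = 25.0 × sin 44° / sin 15°
V₂ = 25.0 × 0.6947/0.2588 = 67 m/s

67 m/s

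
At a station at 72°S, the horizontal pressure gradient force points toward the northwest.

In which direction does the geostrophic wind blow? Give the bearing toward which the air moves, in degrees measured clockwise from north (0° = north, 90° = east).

The pressure-gradient force points toward the northwest (bearing 315°).
Geostrophic balance: in the Southern Hemisphere the Coriolis force deflects motion to the left, so the geostrophic wind blows 90° to the left of the pressure-gradient force (low pressure on the right).
Rotating 315° by 90° counterclockwise gives 225° — the wind blows toward the southwest.

225°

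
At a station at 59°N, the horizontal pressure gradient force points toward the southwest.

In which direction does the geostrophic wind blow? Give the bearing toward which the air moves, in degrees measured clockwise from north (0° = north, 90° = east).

315°

The pressure-gradient force points toward the southwest (bearing 225°).
Geostrophic balance: in the Northern Hemisphere the Coriolis force deflects motion to the right, so the geostrophic wind blows 90° to the right of the pressure-gradient force (low pressure on the left).
Rotating 225° by 90° clockwise gives 315° — the wind blows toward the northwest.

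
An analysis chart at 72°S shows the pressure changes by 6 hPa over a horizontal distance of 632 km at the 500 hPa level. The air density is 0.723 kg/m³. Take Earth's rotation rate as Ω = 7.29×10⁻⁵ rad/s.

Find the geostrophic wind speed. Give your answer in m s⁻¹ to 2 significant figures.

9.5 m s⁻¹

Coriolis parameter at 72°S:
f = 2Ω sin φ = 2 × 7.29×10⁻⁵ × sin 72° = 1.39×10⁻⁴ s⁻¹
Pressure gradient: |∂P/∂n| = 600 Pa / 632000 m = 9.49×10⁻⁴ Pa/m
Geostrophic balance (pressure-gradient force = Coriolis force):
V_g = (1/(fρ)) |∂P/∂n| = 9.49×10⁻⁴ / (1.39×10⁻⁴ × 0.723) = 9.47 m/s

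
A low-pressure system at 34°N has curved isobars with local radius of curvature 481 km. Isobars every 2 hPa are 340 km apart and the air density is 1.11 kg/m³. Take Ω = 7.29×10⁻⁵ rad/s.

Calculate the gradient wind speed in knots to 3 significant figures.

11.0 knots

Coriolis parameter at 34°N:
f = 2Ω sin φ = 2 × 7.29×10⁻⁵ × sin 34° = 8.15×10⁻⁵ s⁻¹
Pressure gradient: |∂P/∂n| = 200 Pa / 340000 m = 5.88×10⁻⁴ Pa/m
Geostrophic speed: V_g = |∂P/∂n|/(fρ) = 5.88×10⁻⁴/(8.15×10⁻⁵ × 1.11) = 6.50 m/s
Around a low, centrifugal force acts outward with Coriolis, so pressure-gradient force balances both:
(1/ρ)|∂P/∂n| = fV + V²/R  →  V² + fR·V − fR·V_g = 0
With fR = 8.15×10⁻⁵ × 481×10³ m = 39.2 m/s:
V = [−fR + √((fR)² + 4 fR V_g)]/2 = [−39.2 + √(39.2² + 4×39.2×6.5)]/2 = 5.68 m/s
Subgeostrophic (V < V_g = 6.5 m/s), as expected around a low.
Converting: 5.68 m/s × 1.944 = 11.0 knots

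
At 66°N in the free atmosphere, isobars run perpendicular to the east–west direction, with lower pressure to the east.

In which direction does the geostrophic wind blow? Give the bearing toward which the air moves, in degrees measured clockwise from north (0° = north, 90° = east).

180°

The pressure-gradient force points toward the east (bearing 090°).
Geostrophic balance: in the Northern Hemisphere the Coriolis force deflects motion to the right, so the geostrophic wind blows 90° to the right of the pressure-gradient force (low pressure on the left).
Rotating 090° by 90° clockwise gives 180° — the wind blows toward the south.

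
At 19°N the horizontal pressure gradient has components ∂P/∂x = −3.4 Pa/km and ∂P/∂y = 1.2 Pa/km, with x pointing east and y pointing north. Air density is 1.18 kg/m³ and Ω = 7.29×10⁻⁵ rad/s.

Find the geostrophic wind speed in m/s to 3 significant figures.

64.4 m/s

Coriolis parameter at 19°N:
f = 2Ω sin φ = 2 × 7.29×10⁻⁵ × sin 19° = 4.75×10⁻⁵ s⁻¹
Component geostrophic relations (x east, y north):
u_g = −(1/(fρ)) ∂P/∂y,  v_g = (1/(fρ)) ∂P/∂x
u_g = −(1.2×10⁻³)/(4.75×10⁻⁵ × 1.18) = −21.4 m/s;  v_g = (−3.4×10⁻³)/(4.75×10⁻⁵ × 1.18) = −60.7 m/s
|V_g| = √(u_g² + v_g²) = 64.4 m/s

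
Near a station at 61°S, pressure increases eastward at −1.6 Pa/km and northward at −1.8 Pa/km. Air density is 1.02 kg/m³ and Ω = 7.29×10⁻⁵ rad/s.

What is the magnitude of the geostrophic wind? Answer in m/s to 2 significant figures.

19 m/s

Coriolis parameter at 61°S:
f = 2Ω sin φ = 2 × 7.29×10⁻⁵ × sin 61° = 1.28×10⁻⁴ s⁻¹
In the Southern Hemisphere f is negative: f = −1.28×10⁻⁴ s⁻¹.
Component geostrophic relations (x east, y north):
u_g = −(1/(fρ)) ∂P/∂y,  v_g = (1/(fρ)) ∂P/∂x
u_g = −(−1.8×10⁻³)/(−1.28×10⁻⁴ × 1.02) = −13.8 m/s;  v_g = (−1.6×10⁻³)/(−1.28×10⁻⁴ × 1.02) = 12.3 m/s
|V_g| = √(u_g² + v_g²) = 18.5 m/s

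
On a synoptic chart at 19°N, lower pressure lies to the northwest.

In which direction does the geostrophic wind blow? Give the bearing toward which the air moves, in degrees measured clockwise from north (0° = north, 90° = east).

The pressure-gradient force points toward the northwest (bearing 315°).
Geostrophic balance: in the Northern Hemisphere the Coriolis force deflects motion to the right, so the geostrophic wind blows 90° to the right of the pressure-gradient force (low pressure on the left).
Rotating 315° by 90° clockwise gives 045° — the wind blows toward the northeast.

045°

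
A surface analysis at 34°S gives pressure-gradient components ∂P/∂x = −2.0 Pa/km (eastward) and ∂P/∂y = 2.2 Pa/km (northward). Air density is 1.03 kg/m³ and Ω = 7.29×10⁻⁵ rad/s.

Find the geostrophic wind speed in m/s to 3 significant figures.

Coriolis parameter at 34°S:
f = 2Ω sin φ = 2 × 7.29×10⁻⁵ × sin 34° = 8.15×10⁻⁵ s⁻¹
In the Southern Hemisphere f is negative: f = −8.15×10⁻⁵ s⁻¹.
Component geostrophic relations (x east, y north):
u_g = −(1/(fρ)) ∂P/∂y,  v_g = (1/(fρ)) ∂P/∂x
u_g = −(2.2×10⁻³)/(−8.15×10⁻⁵ × 1.03) = 26.2 m/s;  v_g = (−2.0×10⁻³)/(−8.15×10⁻⁵ × 1.03) = 23.8 m/s
|V_g| = √(u_g² + v_g²) = 35.4 m/s

35.4 m/s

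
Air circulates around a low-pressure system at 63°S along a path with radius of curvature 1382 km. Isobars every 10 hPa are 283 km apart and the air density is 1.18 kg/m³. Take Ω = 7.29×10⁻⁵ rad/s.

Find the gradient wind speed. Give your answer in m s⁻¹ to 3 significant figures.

20.7 m s⁻¹

Coriolis parameter at 63°S:
f = 2Ω sin φ = 2 × 7.29×10⁻⁵ × sin 63° = 1.30×10⁻⁴ s⁻¹
Pressure gradient: |∂P/∂n| = 1000 Pa / 283000 m = 3.53×10⁻³ Pa/m
Geostrophic speed: V_g = |∂P/∂n|/(fρ) = 3.53×10⁻³/(1.30×10⁻⁴ × 1.18) = 23.1 m/s
Around a low, centrifugal force acts outward with Coriolis, so pressure-gradient force balances both:
(1/ρ)|∂P/∂n| = fV + V²/R  →  V² + fR·V − fR·V_g = 0
With fR = 1.30×10⁻⁴ × 1382×10³ m = 180 m/s:
V = [−fR + √((fR)² + 4 fR V_g)]/2 = [−180 + √(180² + 4×180×23.1)]/2 = 20.7 m/s
Subgeostrophic (V < V_g = 23.1 m/s), as expected around a low.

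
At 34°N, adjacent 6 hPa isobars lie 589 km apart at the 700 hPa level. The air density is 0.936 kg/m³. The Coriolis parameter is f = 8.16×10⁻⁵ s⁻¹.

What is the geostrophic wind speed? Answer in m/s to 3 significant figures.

Pressure gradient: |∂P/∂n| = 600 Pa / 589000 m = 1.02×10⁻³ Pa/m
Geostrophic balance (pressure-gradient force = Coriolis force):
V_g = (1/(fρ)) |∂P/∂n| = 1.02×10⁻³ / (8.16×10⁻⁵ × 0.936) = 13.3 m/s

13.3 m/s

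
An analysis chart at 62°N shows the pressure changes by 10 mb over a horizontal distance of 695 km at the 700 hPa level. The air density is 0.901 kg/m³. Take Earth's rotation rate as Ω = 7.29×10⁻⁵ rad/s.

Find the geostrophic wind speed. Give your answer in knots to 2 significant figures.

Coriolis parameter at 62°N:
f = 2Ω sin φ = 2 × 7.29×10⁻⁵ × sin 62° = 1.29×10⁻⁴ s⁻¹
Pressure gradient: |∂P/∂n| = 1000 Pa / 695000 m = 1.44×10⁻³ Pa/m
Geostrophic balance (pressure-gradient force = Coriolis force):
V_g = (1/(fρ)) |∂P/∂n| = 1.44×10⁻³ / (1.29×10⁻⁴ × 0.901) = 12.4 m/s
Converting: 12.4 m/s × 1.944 = 24 knots

24 knots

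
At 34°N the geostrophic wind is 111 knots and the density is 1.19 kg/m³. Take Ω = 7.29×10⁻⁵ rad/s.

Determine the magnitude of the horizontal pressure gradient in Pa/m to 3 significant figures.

Coriolis parameter at 34°N:
f = 2Ω sin φ = 2 × 7.29×10⁻⁵ × sin 34° = 8.15×10⁻⁵ s⁻¹
Wind speed in SI: 111 knots = 57.1 m/s
Geostrophic balance rearranged: |∂P/∂n| = f ρ V_g
|∂P/∂n| = 8.15×10⁻⁵ × 1.19 × 57.1 = 5.54×10⁻³ Pa/m

5.54×10⁻³ Pa/m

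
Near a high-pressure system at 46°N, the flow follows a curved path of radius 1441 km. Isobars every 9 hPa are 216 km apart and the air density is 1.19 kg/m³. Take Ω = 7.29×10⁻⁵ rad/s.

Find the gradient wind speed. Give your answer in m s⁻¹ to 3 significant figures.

Coriolis parameter at 46°N:
f = 2Ω sin φ = 2 × 7.29×10⁻⁵ × sin 46° = 1.05×10⁻⁴ s⁻¹
Pressure gradient: |∂P/∂n| = 900 Pa / 216000 m = 4.17×10⁻³ Pa/m
Geostrophic speed: V_g = |∂P/∂n|/(fρ) = 4.17×10⁻³/(1.05×10⁻⁴ × 1.19) = 33.4 m/s
Around a high, pressure-gradient force acts outward with centrifugal, so Coriolis balances both:
fV = (1/ρ)|∂P/∂n| + V²/R  →  V² − fR·V + fR·V_g = 0
With fR = 1.05×10⁻⁴ × 1441×10³ m = 151 m/s:
V = [fR − √((fR)² − 4 fR V_g)]/2 = [151 − √(151² − 4×151×33.4)]/2 = 49.8 m/s
Supergeostrophic (V > V_g = 33.4 m/s), as expected around a high.

49.8 m s⁻¹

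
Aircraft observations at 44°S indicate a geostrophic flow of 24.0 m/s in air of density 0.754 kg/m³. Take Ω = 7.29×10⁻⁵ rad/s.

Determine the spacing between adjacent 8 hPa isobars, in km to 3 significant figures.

436 km

Coriolis parameter at 44°S:
f = 2Ω sin φ = 2 × 7.29×10⁻⁵ × sin 44° = 1.01×10⁻⁴ s⁻¹
Geostrophic balance rearranged: |∂P/∂n| = f ρ V_g
|∂P/∂n| = 1.01×10⁻⁴ × 0.754 × 24.0 = 1.83×10⁻³ Pa/m
Isobar spacing: Δn = ΔP/|∂P/∂n| = 800 Pa / 1.83×10⁻³ Pa/m = 436494 m ≈ 436 km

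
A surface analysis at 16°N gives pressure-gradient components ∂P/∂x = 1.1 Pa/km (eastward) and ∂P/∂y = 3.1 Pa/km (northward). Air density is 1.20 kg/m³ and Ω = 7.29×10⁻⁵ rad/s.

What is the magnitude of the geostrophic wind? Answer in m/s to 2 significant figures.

68 m/s

Coriolis parameter at 16°N:
f = 2Ω sin φ = 2 × 7.29×10⁻⁵ × sin 16° = 4.02×10⁻⁵ s⁻¹
Component geostrophic relations (x east, y north):
u_g = −(1/(fρ)) ∂P/∂y,  v_g = (1/(fρ)) ∂P/∂x
u_g = −(3.1×10⁻³)/(4.02×10⁻⁵ × 1.20) = −64.3 m/s;  v_g = (1.1×10⁻³)/(4.02×10⁻⁵ × 1.20) = 22.8 m/s
|V_g| = √(u_g² + v_g²) = 68.2 m/s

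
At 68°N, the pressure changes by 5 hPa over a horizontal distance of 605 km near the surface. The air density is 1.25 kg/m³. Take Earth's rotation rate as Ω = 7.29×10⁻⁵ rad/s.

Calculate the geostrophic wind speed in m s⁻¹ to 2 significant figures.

Coriolis parameter at 68°N:
f = 2Ω sin φ = 2 × 7.29×10⁻⁵ × sin 68° = 1.35×10⁻⁴ s⁻¹
Pressure gradient: |∂P/∂n| = 500 Pa / 605000 m = 8.26×10⁻⁴ Pa/m
Geostrophic balance (pressure-gradient force = Coriolis force):
V_g = (1/(fρ)) |∂P/∂n| = 8.26×10⁻⁴ / (1.35×10⁻⁴ × 1.25) = 4.89 m/s

4.9 m s⁻¹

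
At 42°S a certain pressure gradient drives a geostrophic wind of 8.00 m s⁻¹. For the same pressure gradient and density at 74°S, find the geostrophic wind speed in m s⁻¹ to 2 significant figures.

With the same pressure gradient and density, V_g ∝ 1/f ∝ 1/sin φ.
V₂ = V₁ · sin φ₁ / sin φ₂ = 8.00 × sin 42° / sin 74°
V₂ = 8.00 × 0.6691/0.9613 = 5.6 m s⁻¹

5.6 m s⁻¹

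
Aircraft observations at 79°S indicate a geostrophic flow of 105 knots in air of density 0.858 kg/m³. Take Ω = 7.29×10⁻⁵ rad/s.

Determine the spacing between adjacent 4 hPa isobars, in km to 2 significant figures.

Coriolis parameter at 79°S:
f = 2Ω sin φ = 2 × 7.29×10⁻⁵ × sin 79° = 1.43×10⁻⁴ s⁻¹
Wind speed in SI: 105 knots = 54.0 m/s
Geostrophic balance rearranged: |∂P/∂n| = f ρ V_g
|∂P/∂n| = 1.43×10⁻⁴ × 0.858 × 54.0 = 6.63×10⁻³ Pa/m
Isobar spacing: Δn = ΔP/|∂P/∂n| = 400 Pa / 6.63×10⁻³ Pa/m = 60303 m ≈ 60 km

60 km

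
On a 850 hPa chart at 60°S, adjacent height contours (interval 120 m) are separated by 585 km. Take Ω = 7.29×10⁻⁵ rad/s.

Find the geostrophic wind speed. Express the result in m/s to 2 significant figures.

16 m/s

Coriolis parameter at 60°S:
f = 2Ω sin φ = 2 × 7.29×10⁻⁵ × sin 60° = 1.26×10⁻⁴ s⁻¹
Height gradient: |∂Z/∂n| = 120 m / 585000 m = 2.05×10⁻⁴
On a pressure surface, geostrophic balance gives V_g = (g/f)|∂Z/∂n|:
V_g = 9.81 × 2.05×10⁻⁴ / 1.26×10⁻⁴ = 15.9 m/s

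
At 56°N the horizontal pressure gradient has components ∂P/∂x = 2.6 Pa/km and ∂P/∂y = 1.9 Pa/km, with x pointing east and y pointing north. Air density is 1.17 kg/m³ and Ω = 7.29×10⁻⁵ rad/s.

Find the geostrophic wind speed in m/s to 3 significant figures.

22.8 m/s

Coriolis parameter at 56°N:
f = 2Ω sin φ = 2 × 7.29×10⁻⁵ × sin 56° = 1.21×10⁻⁴ s⁻¹
Component geostrophic relations (x east, y north):
u_g = −(1/(fρ)) ∂P/∂y,  v_g = (1/(fρ)) ∂P/∂x
u_g = −(1.9×10⁻³)/(1.21×10⁻⁴ × 1.17) = −13.4 m/s;  v_g = (2.6×10⁻³)/(1.21×10⁻⁴ × 1.17) = 18.4 m/s
|V_g| = √(u_g² + v_g²) = 22.8 m/s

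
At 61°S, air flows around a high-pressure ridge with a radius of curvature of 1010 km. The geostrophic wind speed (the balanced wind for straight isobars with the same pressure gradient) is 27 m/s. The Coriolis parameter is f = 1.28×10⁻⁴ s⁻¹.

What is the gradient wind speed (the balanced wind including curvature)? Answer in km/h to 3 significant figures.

Around a high, pressure-gradient force acts outward with centrifugal, so Coriolis balances both:
fV = (1/ρ)|∂P/∂n| + V²/R  →  V² − fR·V + fR·V_g = 0
With fR = 1.28×10⁻⁴ × 1010×10³ m = 129 m/s:
V = [fR − √((fR)² − 4 fR V_g)]/2 = [129 − √(129² − 4×129×27)]/2 = 38.4 m/s
Supergeostrophic (V > V_g = 27 m/s), as expected around a high.
Converting: 38.4 m/s × 3.6 = 138 km/h

138 km/h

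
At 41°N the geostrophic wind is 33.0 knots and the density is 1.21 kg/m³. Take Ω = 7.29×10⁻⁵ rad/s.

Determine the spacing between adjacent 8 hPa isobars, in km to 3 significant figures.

Coriolis parameter at 41°N:
f = 2Ω sin φ = 2 × 7.29×10⁻⁵ × sin 41° = 9.57×10⁻⁵ s⁻¹
Wind speed in SI: 33.0 knots = 17.0 m/s
Geostrophic balance rearranged: |∂P/∂n| = f ρ V_g
|∂P/∂n| = 9.57×10⁻⁵ × 1.21 × 17.0 = 1.96×10⁻³ Pa/m
Isobar spacing: Δn = ΔP/|∂P/∂n| = 800 Pa / 1.96×10⁻³ Pa/m = 407148 m ≈ 407 km

407 km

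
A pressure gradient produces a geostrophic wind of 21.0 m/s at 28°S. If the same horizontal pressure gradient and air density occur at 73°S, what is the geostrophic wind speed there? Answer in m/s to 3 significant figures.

With the same pressure gradient and density, V_g ∝ 1/f ∝ 1/sin φ.
V₂ = V₁ · sin φ₁ / sin φ₂ = 21.0 × sin 28° / sin 73°
V₂ = 21.0 × 0.4695/0.9563 = 10.3 m/s

10.3 m/s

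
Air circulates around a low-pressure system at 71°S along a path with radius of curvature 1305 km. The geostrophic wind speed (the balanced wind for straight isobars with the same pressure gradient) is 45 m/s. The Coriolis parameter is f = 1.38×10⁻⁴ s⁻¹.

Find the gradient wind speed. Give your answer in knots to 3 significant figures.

Around a low, centrifugal force acts outward with Coriolis, so pressure-gradient force balances both:
(1/ρ)|∂P/∂n| = fV + V²/R  →  V² + fR·V − fR·V_g = 0
With fR = 1.38×10⁻⁴ × 1305×10³ m = 180 m/s:
V = [−fR + √((fR)² + 4 fR V_g)]/2 = [−180 + √(180² + 4×180×45)]/2 = 37.3 m/s
Subgeostrophic (V < V_g = 45 m/s), as expected around a low.
Converting: 37.3 m/s × 1.944 = 72.5 knots

72.5 knots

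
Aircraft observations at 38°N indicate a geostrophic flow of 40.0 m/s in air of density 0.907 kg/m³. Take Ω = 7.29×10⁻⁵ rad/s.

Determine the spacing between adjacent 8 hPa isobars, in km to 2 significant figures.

250 km

Coriolis parameter at 38°N:
f = 2Ω sin φ = 2 × 7.29×10⁻⁵ × sin 38° = 8.98×10⁻⁵ s⁻¹
Geostrophic balance rearranged: |∂P/∂n| = f ρ V_g
|∂P/∂n| = 8.98×10⁻⁵ × 0.907 × 40.0 = 3.26×10⁻³ Pa/m
Isobar spacing: Δn = ΔP/|∂P/∂n| = 800 Pa / 3.26×10⁻³ Pa/m = 245654 m ≈ 250 km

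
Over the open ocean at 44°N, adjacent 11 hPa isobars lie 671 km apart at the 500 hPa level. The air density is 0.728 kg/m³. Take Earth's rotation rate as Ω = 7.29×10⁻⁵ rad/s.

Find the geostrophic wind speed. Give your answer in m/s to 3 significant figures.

22.2 m/s

Coriolis parameter at 44°N:
f = 2Ω sin φ = 2 × 7.29×10⁻⁵ × sin 44° = 1.01×10⁻⁴ s⁻¹
Pressure gradient: |∂P/∂n| = 1100 Pa / 671000 m = 1.64×10⁻³ Pa/m
Geostrophic balance (pressure-gradient force = Coriolis force):
V_g = (1/(fρ)) |∂P/∂n| = 1.64×10⁻³ / (1.01×10⁻⁴ × 0.728) = 22.2 m/s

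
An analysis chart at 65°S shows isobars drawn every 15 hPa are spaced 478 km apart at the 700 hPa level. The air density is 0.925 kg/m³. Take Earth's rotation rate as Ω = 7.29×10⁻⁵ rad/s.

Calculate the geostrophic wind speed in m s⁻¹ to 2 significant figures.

26 m s⁻¹

Coriolis parameter at 65°S:
f = 2Ω sin φ = 2 × 7.29×10⁻⁵ × sin 65° = 1.32×10⁻⁴ s⁻¹
Pressure gradient: |∂P/∂n| = 1500 Pa / 478000 m = 3.14×10⁻³ Pa/m
Geostrophic balance (pressure-gradient force = Coriolis force):
V_g = (1/(fρ)) |∂P/∂n| = 3.14×10⁻³ / (1.32×10⁻⁴ × 0.925) = 25.7 m/s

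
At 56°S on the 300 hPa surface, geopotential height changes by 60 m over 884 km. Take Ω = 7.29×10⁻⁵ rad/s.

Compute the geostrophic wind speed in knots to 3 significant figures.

10.7 knots

Coriolis parameter at 56°S:
f = 2Ω sin φ = 2 × 7.29×10⁻⁵ × sin 56° = 1.21×10⁻⁴ s⁻¹
Height gradient: |∂Z/∂n| = 60 m / 884000 m = 6.79×10⁻⁵
On a pressure surface, geostrophic balance gives V_g = (g/f)|∂Z/∂n|:
V_g = 9.81 × 6.79×10⁻⁵ / 1.21×10⁻⁴ = 5.51 m/s
Converting: 5.51 m/s × 1.944 = 10.7 knots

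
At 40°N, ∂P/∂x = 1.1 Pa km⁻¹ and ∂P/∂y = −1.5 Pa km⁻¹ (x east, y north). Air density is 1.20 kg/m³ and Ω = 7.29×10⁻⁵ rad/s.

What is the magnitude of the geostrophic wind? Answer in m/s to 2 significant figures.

Coriolis parameter at 40°N:
f = 2Ω sin φ = 2 × 7.29×10⁻⁵ × sin 40° = 9.37×10⁻⁵ s⁻¹
Component geostrophic relations (x east, y north):
u_g = −(1/(fρ)) ∂P/∂y,  v_g = (1/(fρ)) ∂P/∂x
u_g = −(−1.5×10⁻³)/(9.37×10⁻⁵ × 1.20) = 13.3 m/s;  v_g = (1.1×10⁻³)/(9.37×10⁻⁵ × 1.20) = 9.78 m/s
|V_g| = √(u_g² + v_g²) = 16.5 m/s

17 m/s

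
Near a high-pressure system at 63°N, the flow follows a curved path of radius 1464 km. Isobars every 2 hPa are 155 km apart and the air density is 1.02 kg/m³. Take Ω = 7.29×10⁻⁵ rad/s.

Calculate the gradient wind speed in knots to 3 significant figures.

20.0 knots

Coriolis parameter at 63°N:
f = 2Ω sin φ = 2 × 7.29×10⁻⁵ × sin 63° = 1.30×10⁻⁴ s⁻¹
Pressure gradient: |∂P/∂n| = 200 Pa / 155000 m = 1.29×10⁻³ Pa/m
Geostrophic speed: V_g = |∂P/∂n|/(fρ) = 1.29×10⁻³/(1.30×10⁻⁴ × 1.02) = 9.74 m/s
Around a high, pressure-gradient force acts outward with centrifugal, so Coriolis balances both:
fV = (1/ρ)|∂P/∂n| + V²/R  →  V² − fR·V + fR·V_g = 0
With fR = 1.30×10⁻⁴ × 1464×10³ m = 190 m/s:
V = [fR − √((fR)² − 4 fR V_g)]/2 = [190 − √(190² − 4×190×9.74)]/2 = 10.3 m/s
Supergeostrophic (V > V_g = 9.74 m/s), as expected around a high.
Converting: 10.3 m/s × 1.944 = 20.0 knots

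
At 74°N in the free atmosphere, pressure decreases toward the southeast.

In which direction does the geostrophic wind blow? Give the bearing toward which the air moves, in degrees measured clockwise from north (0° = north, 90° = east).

The pressure-gradient force points toward the southeast (bearing 135°).
Geostrophic balance: in the Northern Hemisphere the Coriolis force deflects motion to the right, so the geostrophic wind blows 90° to the right of the pressure-gradient force (low pressure on the left).
Rotating 135° by 90° clockwise gives 225° — the wind blows toward the southwest.

225°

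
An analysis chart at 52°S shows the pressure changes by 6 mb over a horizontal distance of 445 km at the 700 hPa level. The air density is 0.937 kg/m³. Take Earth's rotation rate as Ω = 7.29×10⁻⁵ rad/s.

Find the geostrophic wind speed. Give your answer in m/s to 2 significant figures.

Coriolis parameter at 52°S:
f = 2Ω sin φ = 2 × 7.29×10⁻⁵ × sin 52° = 1.15×10⁻⁴ s⁻¹
Pressure gradient: |∂P/∂n| = 600 Pa / 445000 m = 1.35×10⁻³ Pa/m
Geostrophic balance (pressure-gradient force = Coriolis force):
V_g = (1/(fρ)) |∂P/∂n| = 1.35×10⁻³ / (1.15×10⁻⁴ × 0.937) = 12.5 m/s

13 m/s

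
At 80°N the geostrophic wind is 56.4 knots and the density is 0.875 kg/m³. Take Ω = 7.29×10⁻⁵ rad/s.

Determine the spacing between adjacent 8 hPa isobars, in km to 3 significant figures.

219 km

Coriolis parameter at 80°N:
f = 2Ω sin φ = 2 × 7.29×10⁻⁵ × sin 80° = 1.44×10⁻⁴ s⁻¹
Wind speed in SI: 56.4 knots = 29.0 m/s
Geostrophic balance rearranged: |∂P/∂n| = f ρ V_g
|∂P/∂n| = 1.44×10⁻⁴ × 0.875 × 29.0 = 3.65×10⁻³ Pa/m
Isobar spacing: Δn = ΔP/|∂P/∂n| = 800 Pa / 3.65×10⁻³ Pa/m = 219460 m ≈ 219 km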